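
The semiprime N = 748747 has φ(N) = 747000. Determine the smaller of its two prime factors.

φ(n) = (p−1)(q−1) = n − (p+q) + 1, so p + q = 748747 − 747000 + 1 = 1748.
p and q are the roots of t² − 1748t + 748747 = 0.
Discriminant: 1748² − 4·748747 = 3055504 − 2994988 = 60516; √60516 = 246.
q = (1748 − 246)/2 = 751, p = (1748 + 246)/2 = 997.
Check: 751 · 997 = 748747.

751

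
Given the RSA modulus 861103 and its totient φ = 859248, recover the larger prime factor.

φ(n) = (p−1)(q−1) = n − (p+q) + 1, so p + q = 861103 − 859248 + 1 = 1856.
p and q are the roots of t² − 1856t + 861103 = 0.
Discriminant: 1856² − 4·861103 = 3444736 − 3444412 = 324; √324 = 18.
q = (1856 − 18)/2 = 919, p = (1856 + 18)/2 = 937.
Check: 919 · 937 = 861103.

937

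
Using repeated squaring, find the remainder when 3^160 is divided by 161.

39

3^1 ≡ 3 (mod 161)
3^2 ≡ 3^2 = 9 ≡ 9 (mod 161)
3^4 ≡ 9^2 = 81 ≡ 81 (mod 161)
3^8 ≡ 81^2 = 6561 ≡ 121 (mod 161)
3^16 ≡ 121^2 = 14641 ≡ 151 (mod 161)
3^32 ≡ 151^2 = 22801 ≡ 100 (mod 161)
3^64 ≡ 100^2 = 10000 ≡ 18 (mod 161)
3^128 ≡ 18^2 = 324 ≡ 2 (mod 161)
160 = 128 + 32 in binary powers of 2.
So 3^160 ≡ 2 · 100 ≡ 39 (mod 161).
Since 39 ≠ 1, base 3 is a Fermat witness: 161 is composite.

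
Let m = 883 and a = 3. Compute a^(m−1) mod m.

3^1 ≡ 3 (mod 883)
3^2 ≡ 3^2 = 9 ≡ 9 (mod 883)
3^4 ≡ 9^2 = 81 ≡ 81 (mod 883)
3^8 ≡ 81^2 = 6561 ≡ 380 (mod 883)
3^16 ≡ 380^2 = 144400 ≡ 471 (mod 883)
3^32 ≡ 471^2 = 221841 ≡ 208 (mod 883)
3^64 ≡ 208^2 = 43264 ≡ 880 (mod 883)
3^128 ≡ 880^2 = 774400 ≡ 9 (mod 883)
3^256 ≡ 9^2 = 81 ≡ 81 (mod 883)
3^512 ≡ 81^2 = 6561 ≡ 380 (mod 883)
882 = 512 + 256 + 64 + 32 + 16 + 2 in binary powers of 2.
So 3^882 ≡ 380 · 81 · 880 · 208 · 471 · 9 ≡ 1 (mod 883).
Since the result is 1, base 3 gives no evidence that 883 is composite.

1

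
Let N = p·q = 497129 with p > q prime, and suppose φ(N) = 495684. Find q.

φ(n) = (p−1)(q−1) = n − (p+q) + 1, so p + q = 497129 − 495684 + 1 = 1446.
p and q are the roots of t² − 1446t + 497129 = 0.
Discriminant: 1446² − 4·497129 = 2090916 − 1988516 = 102400; √102400 = 320.
q = (1446 − 320)/2 = 563, p = (1446 + 320)/2 = 883.
Check: 563 · 883 = 497129.

563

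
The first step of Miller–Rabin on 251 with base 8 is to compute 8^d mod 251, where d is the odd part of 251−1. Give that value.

250

251 − 1 = 250 = 2^1 · 125, so d = 125.
8^1 ≡ 8 (mod 251)
8^2 ≡ 8^2 = 64 ≡ 64 (mod 251)
8^4 ≡ 64^2 = 4096 ≡ 80 (mod 251)
8^8 ≡ 80^2 = 6400 ≡ 125 (mod 251)
8^16 ≡ 125^2 = 15625 ≡ 63 (mod 251)
8^32 ≡ 63^2 = 3969 ≡ 204 (mod 251)
8^64 ≡ 204^2 = 41616 ≡ 201 (mod 251)
125 = 64 + 32 + 16 + 8 + 4 + 1 in binary powers of 2.
So 8^125 ≡ 201 · 204 · 63 · 125 · 80 · 8 ≡ 250 (mod 251).
Since 8^d ≡ 250 (mod 251), base 8 does not prove 251 composite.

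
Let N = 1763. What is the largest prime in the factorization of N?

43

1763 = 41 · 43
43 is prime.
So 1763 = 41 · 43; the largest prime factor is 43.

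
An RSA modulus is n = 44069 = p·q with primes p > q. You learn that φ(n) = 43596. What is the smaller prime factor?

φ(n) = (p−1)(q−1) = n − (p+q) + 1, so p + q = 44069 − 43596 + 1 = 474.
p and q are the roots of t² − 474t + 44069 = 0.
Discriminant: 474² − 4·44069 = 224676 − 176276 = 48400; √48400 = 220.
q = (474 − 220)/2 = 127, p = (474 + 220)/2 = 347.
Check: 127 · 347 = 44069.

127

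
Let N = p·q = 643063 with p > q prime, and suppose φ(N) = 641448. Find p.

907

φ(n) = (p−1)(q−1) = n − (p+q) + 1, so p + q = 643063 − 641448 + 1 = 1616.
p and q are the roots of t² − 1616t + 643063 = 0.
Discriminant: 1616² − 4·643063 = 2611456 − 2572252 = 39204; √39204 = 198.
q = (1616 − 198)/2 = 709, p = (1616 + 198)/2 = 907.
Check: 709 · 907 = 643063.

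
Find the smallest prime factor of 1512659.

67

1512659 is odd.
Digit sum 29, not divisible by 3.
Ends in 9: not divisible by 5.
7: 1512659 = 7·216094 + 1
11: 1512659 = 11·137514 + 5
13: 1512659 = 13·116358 + 5
17: 1512659 = 17·88979 + 16
19: 1512659 = 19·79613 + 12
23: 1512659 = 23·65767 + 18
29: 1512659 = 29·52160 + 19
31: 1512659 = 31·48795 + 14
37: 1512659 = 37·40882 + 25
41: 1512659 = 41·36894 + 5
43: 1512659 = 43·35178 + 5
47: 1512659 = 47·32184 + 11
53: 1512659 = 53·28540 + 39
59: 1512659 = 59·25638 + 17
61: 1512659 = 61·24797 + 42
67: 1512659 = 67·22577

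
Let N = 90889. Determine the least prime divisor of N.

97

90889 is odd.
Digit sum 34, not divisible by 3.
Ends in 9: not divisible by 5.
7: 90889 = 7·12984 + 1
11: 90889 = 11·8262 + 7
13: 90889 = 13·6991 + 6
17: 90889 = 17·5346 + 7
19: 90889 = 19·4783 + 12
23: 90889 = 23·3951 + 16
29: 90889 = 29·3134 + 3
31: 90889 = 31·2931 + 28
37: 90889 = 37·2456 + 17
41: 90889 = 41·2216 + 33
43: 90889 = 43·2113 + 30
47: 90889 = 47·1933 + 38
53: 90889 = 53·1714 + 47
59: 90889 = 59·1540 + 29
61: 90889 = 61·1489 + 60
67: 90889 = 67·1356 + 37
71: 90889 = 71·1280 + 9
73: 90889 = 73·1245 + 4
79: 90889 = 79·1150 + 39
83: 90889 = 83·1095 + 4
89: 90889 = 89·1021 + 20
97: 90889 = 97·937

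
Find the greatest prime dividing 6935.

73

6935 = 5 · 1387
1387 = 19 · 73
73 is prime.
So 6935 = 5 · 19 · 73; the largest prime factor is 73.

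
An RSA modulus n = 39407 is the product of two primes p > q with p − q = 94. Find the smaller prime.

157

Since p = q + 94, we have 39407 = q(q + 94), so q² + 94q − 39407 = 0.
Discriminant: 94² + 4·39407 = 8836 + 157628 = 166464; √166464 = 408.
q = (−94 + 408)/2 = 157, and p = q + 94 = 251.
Check: 157 · 251 = 39407.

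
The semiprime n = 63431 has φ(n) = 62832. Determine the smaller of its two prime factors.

φ(n) = (p−1)(q−1) = n − (p+q) + 1, so p + q = 63431 − 62832 + 1 = 600.
p and q are the roots of t² − 600t + 63431 = 0.
Discriminant: 600² − 4·63431 = 360000 − 253724 = 106276; √106276 = 326.
q = (600 − 326)/2 = 137, p = (600 + 326)/2 = 463.
Check: 137 · 463 = 63431.

137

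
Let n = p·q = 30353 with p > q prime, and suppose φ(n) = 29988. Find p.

φ(n) = (p−1)(q−1) = n − (p+q) + 1, so p + q = 30353 − 29988 + 1 = 366.
p and q are the roots of t² − 366t + 30353 = 0.
Discriminant: 366² − 4·30353 = 133956 − 121412 = 12544; √12544 = 112.
q = (366 − 112)/2 = 127, p = (366 + 112)/2 = 239.
Check: 127 · 239 = 30353.

239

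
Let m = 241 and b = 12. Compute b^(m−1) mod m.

1

12^1 ≡ 12 (mod 241)
12^2 ≡ 12^2 = 144 ≡ 144 (mod 241)
12^4 ≡ 144^2 = 20736 ≡ 10 (mod 241)
12^8 ≡ 10^2 = 100 ≡ 100 (mod 241)
12^16 ≡ 100^2 = 10000 ≡ 119 (mod 241)
12^32 ≡ 119^2 = 14161 ≡ 183 (mod 241)
12^64 ≡ 183^2 = 33489 ≡ 231 (mod 241)
12^128 ≡ 231^2 = 53361 ≡ 100 (mod 241)
240 = 128 + 64 + 32 + 16 in binary powers of 2.
So 12^240 ≡ 100 · 231 · 183 · 119 ≡ 1 (mod 241).
Since the result is 1, base 12 gives no evidence that 241 is composite.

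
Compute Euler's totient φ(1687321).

1639440

Factor: 1687321 = 61 · 139 · 199.
φ(1687321) = (61−1) · (139−1) · (199−1) = 60 · 138 · 198 = 1639440.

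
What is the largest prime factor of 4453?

4453 = 61 · 73
73 is prime.
So 4453 = 61 · 73; the largest prime factor is 73.

73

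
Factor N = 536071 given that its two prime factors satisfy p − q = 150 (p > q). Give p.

Since p = q + 150, we have 536071 = q(q + 150), so q² + 150q − 536071 = 0.
Discriminant: 150² + 4·536071 = 22500 + 2144284 = 2166784; √2166784 = 1472.
q = (−150 + 1472)/2 = 661, and p = q + 150 = 811.
Check: 661 · 811 = 536071.

811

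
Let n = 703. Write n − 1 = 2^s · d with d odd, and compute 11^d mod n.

628

703 − 1 = 702 = 2^1 · 351, so d = 351.
11^1 ≡ 11 (mod 703)
11^2 ≡ 11^2 = 121 ≡ 121 (mod 703)
11^4 ≡ 121^2 = 14641 ≡ 581 (mod 703)
11^8 ≡ 581^2 = 337561 ≡ 121 (mod 703)
11^16 ≡ 121^2 = 14641 ≡ 581 (mod 703)
11^32 ≡ 581^2 = 337561 ≡ 121 (mod 703)
11^64 ≡ 121^2 = 14641 ≡ 581 (mod 703)
11^128 ≡ 581^2 = 337561 ≡ 121 (mod 703)
11^256 ≡ 121^2 = 14641 ≡ 581 (mod 703)
351 = 256 + 64 + 16 + 8 + 4 + 2 + 1 in binary powers of 2.
So 11^351 ≡ 581 · 581 · 581 · 121 · 581 · 121 · 11 ≡ 628 (mod 703).
Squaring chain: 628; never reaches −1, so base 11 is a Miller–Rabin witness that 703 is composite.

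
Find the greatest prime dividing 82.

82 = 2 · 41
41 is prime.
So 82 = 2 · 41; the largest prime factor is 41.

41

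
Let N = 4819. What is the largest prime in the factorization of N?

4819 = 61 · 79
79 is prime.
So 4819 = 61 · 79; the largest prime factor is 79.

79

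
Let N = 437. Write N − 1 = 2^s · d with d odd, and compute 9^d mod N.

437 − 1 = 436 = 2^2 · 109, so d = 109.
9^1 ≡ 9 (mod 437)
9^2 ≡ 9^2 = 81 ≡ 81 (mod 437)
9^4 ≡ 81^2 = 6561 ≡ 6 (mod 437)
9^8 ≡ 6^2 = 36 ≡ 36 (mod 437)
9^16 ≡ 36^2 = 1296 ≡ 422 (mod 437)
9^32 ≡ 422^2 = 178084 ≡ 225 (mod 437)
9^64 ≡ 225^2 = 50625 ≡ 370 (mod 437)
109 = 64 + 32 + 8 + 4 + 1 in binary powers of 2.
So 9^109 ≡ 370 · 225 · 36 · 6 · 9 ≡ 294 (mod 437).
Squaring chain: 294 → 347; never reaches −1, so base 9 is a Miller–Rabin witness that 437 is composite.

294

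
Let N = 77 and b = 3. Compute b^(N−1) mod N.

25

3^1 ≡ 3 (mod 77)
3^2 ≡ 3^2 = 9 ≡ 9 (mod 77)
3^4 ≡ 9^2 = 81 ≡ 4 (mod 77)
3^8 ≡ 4^2 = 16 ≡ 16 (mod 77)
3^16 ≡ 16^2 = 256 ≡ 25 (mod 77)
3^32 ≡ 25^2 = 625 ≡ 9 (mod 77)
3^64 ≡ 9^2 = 81 ≡ 4 (mod 77)
76 = 64 + 8 + 4 in binary powers of 2.
So 3^76 ≡ 4 · 16 · 4 ≡ 25 (mod 77).
Since 25 ≠ 1, base 3 is a Fermat witness: 77 is composite.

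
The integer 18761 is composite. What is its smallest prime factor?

18761 is odd.
Digit sum 23, not divisible by 3.
Ends in 1: not divisible by 5.
7: 18761 = 7·2680 + 1
11: 18761 = 11·1705 + 6
13: 18761 = 13·1443 + 2
17: 18761 = 17·1103 + 10
19: 18761 = 19·987 + 8
23: 18761 = 23·815 + 16
29: 18761 = 29·646 + 27
31: 18761 = 31·605 + 6
37: 18761 = 37·507 + 2
41: 18761 = 41·457 + 24
43: 18761 = 43·436 + 13
47: 18761 = 47·399 + 8
53: 18761 = 53·353 + 52
59: 18761 = 59·317 + 58
61: 18761 = 61·307 + 34
67: 18761 = 67·280 + 1
71: 18761 = 71·264 + 17
73: 18761 = 73·257

73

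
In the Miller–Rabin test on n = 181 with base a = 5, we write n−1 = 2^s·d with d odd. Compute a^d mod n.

1

181 − 1 = 180 = 2^2 · 45, so d = 45.
5^1 ≡ 5 (mod 181)
5^2 ≡ 5^2 = 25 ≡ 25 (mod 181)
5^4 ≡ 25^2 = 625 ≡ 82 (mod 181)
5^8 ≡ 82^2 = 6724 ≡ 27 (mod 181)
5^16 ≡ 27^2 = 729 ≡ 5 (mod 181)
5^32 ≡ 5^2 = 25 ≡ 25 (mod 181)
45 = 32 + 8 + 4 + 1 in binary powers of 2.
So 5^45 ≡ 25 · 27 · 82 · 5 ≡ 1 (mod 181).
Since 5^d ≡ 1 (mod 181), base 5 does not prove 181 composite.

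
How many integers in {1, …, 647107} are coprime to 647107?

621600

Factor: 647107 = 43 · 101 · 149.
φ(647107) = (43−1) · (101−1) · (149−1) = 42 · 100 · 148 = 621600.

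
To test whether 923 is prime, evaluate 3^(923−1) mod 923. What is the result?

432

3^1 ≡ 3 (mod 923)
3^2 ≡ 3^2 = 9 ≡ 9 (mod 923)
3^4 ≡ 9^2 = 81 ≡ 81 (mod 923)
3^8 ≡ 81^2 = 6561 ≡ 100 (mod 923)
3^16 ≡ 100^2 = 10000 ≡ 770 (mod 923)
3^32 ≡ 770^2 = 592900 ≡ 334 (mod 923)
3^64 ≡ 334^2 = 111556 ≡ 796 (mod 923)
3^128 ≡ 796^2 = 633616 ≡ 438 (mod 923)
3^256 ≡ 438^2 = 191844 ≡ 783 (mod 923)
3^512 ≡ 783^2 = 613089 ≡ 217 (mod 923)
922 = 512 + 256 + 128 + 16 + 8 + 2 in binary powers of 2.
So 3^922 ≡ 217 · 783 · 438 · 770 · 100 · 9 ≡ 432 (mod 923).
Since 432 ≠ 1, base 3 is a Fermat witness: 923 is composite.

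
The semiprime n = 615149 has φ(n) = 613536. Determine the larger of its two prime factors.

φ(n) = (p−1)(q−1) = n − (p+q) + 1, so p + q = 615149 − 613536 + 1 = 1614.
p and q are the roots of t² − 1614t + 615149 = 0.
Discriminant: 1614² − 4·615149 = 2604996 − 2460596 = 144400; √144400 = 380.
q = (1614 − 380)/2 = 617, p = (1614 + 380)/2 = 997.
Check: 617 · 997 = 615149.

997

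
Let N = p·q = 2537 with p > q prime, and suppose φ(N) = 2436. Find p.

φ(n) = (p−1)(q−1) = n − (p+q) + 1, so p + q = 2537 − 2436 + 1 = 102.
p and q are the roots of t² − 102t + 2537 = 0.
Discriminant: 102² − 4·2537 = 10404 − 10148 = 256; √256 = 16.
q = (102 − 16)/2 = 43, p = (102 + 16)/2 = 59.
Check: 43 · 59 = 2537.

59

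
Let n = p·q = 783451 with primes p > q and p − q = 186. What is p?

Since p = q + 186, we have 783451 = q(q + 186), so q² + 186q − 783451 = 0.
Discriminant: 186² + 4·783451 = 34596 + 3133804 = 3168400; √3168400 = 1780.
q = (−186 + 1780)/2 = 797, and p = q + 186 = 983.
Check: 797 · 983 = 783451.

983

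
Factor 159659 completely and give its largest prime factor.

79

159659 = 43 · 3713
3713 = 47 · 79
79 is prime.
So 159659 = 43 · 47 · 79; the largest prime factor is 79.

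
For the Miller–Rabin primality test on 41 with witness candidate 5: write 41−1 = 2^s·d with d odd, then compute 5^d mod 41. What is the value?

9

41 − 1 = 40 = 2^3 · 5, so d = 5.
5^1 ≡ 5 (mod 41)
5^2 ≡ 5^2 = 25 ≡ 25 (mod 41)
5^4 ≡ 25^2 = 625 ≡ 10 (mod 41)
5 = 4 + 1 in binary powers of 2.
So 5^5 ≡ 10 · 5 ≡ 9 (mod 41).
Squaring chain: 9 → 40 → 1; reaches −1, so base 5 does not prove 41 composite.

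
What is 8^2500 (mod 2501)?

8^1 ≡ 8 (mod 2501)
8^2 ≡ 8^2 = 64 ≡ 64 (mod 2501)
8^4 ≡ 64^2 = 4096 ≡ 1595 (mod 2501)
8^8 ≡ 1595^2 = 2544025 ≡ 508 (mod 2501)
8^16 ≡ 508^2 = 258064 ≡ 461 (mod 2501)
8^32 ≡ 461^2 = 212521 ≡ 2437 (mod 2501)
8^64 ≡ 2437^2 = 5938969 ≡ 1595 (mod 2501)
8^128 ≡ 1595^2 = 2544025 ≡ 508 (mod 2501)
8^256 ≡ 508^2 = 258064 ≡ 461 (mod 2501)
8^512 ≡ 461^2 = 212521 ≡ 2437 (mod 2501)
8^1024 ≡ 2437^2 = 5938969 ≡ 1595 (mod 2501)
8^2048 ≡ 1595^2 = 2544025 ≡ 508 (mod 2501)
2500 = 2048 + 256 + 128 + 64 + 4 in binary powers of 2.
So 8^2500 ≡ 508 · 461 · 508 · 1595 · 1595 ≡ 1 (mod 2501).
Since the result is 1, base 8 gives no evidence that 2501 is composite.

1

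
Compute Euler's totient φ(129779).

117216

Factor: 129779 = 13 · 67 · 149.
φ(129779) = (13−1) · (67−1) · (149−1) = 12 · 66 · 148 = 117216.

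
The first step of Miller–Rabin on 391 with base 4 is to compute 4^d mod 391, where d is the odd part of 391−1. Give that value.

285

391 − 1 = 390 = 2^1 · 195, so d = 195.
4^1 ≡ 4 (mod 391)
4^2 ≡ 4^2 = 16 ≡ 16 (mod 391)
4^4 ≡ 16^2 = 256 ≡ 256 (mod 391)
4^8 ≡ 256^2 = 65536 ≡ 239 (mod 391)
4^16 ≡ 239^2 = 57121 ≡ 35 (mod 391)
4^32 ≡ 35^2 = 1225 ≡ 52 (mod 391)
4^64 ≡ 52^2 = 2704 ≡ 358 (mod 391)
4^128 ≡ 358^2 = 128164 ≡ 307 (mod 391)
195 = 128 + 64 + 2 + 1 in binary powers of 2.
So 4^195 ≡ 307 · 358 · 16 · 4 ≡ 285 (mod 391).
Squaring chain: 285; never reaches −1, so base 4 is a Miller–Rabin witness that 391 is composite.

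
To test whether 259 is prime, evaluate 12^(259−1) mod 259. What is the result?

12^1 ≡ 12 (mod 259)
12^2 ≡ 12^2 = 144 ≡ 144 (mod 259)
12^4 ≡ 144^2 = 20736 ≡ 16 (mod 259)
12^8 ≡ 16^2 = 256 ≡ 256 (mod 259)
12^16 ≡ 256^2 = 65536 ≡ 9 (mod 259)
12^32 ≡ 9^2 = 81 ≡ 81 (mod 259)
12^64 ≡ 81^2 = 6561 ≡ 86 (mod 259)
12^128 ≡ 86^2 = 7396 ≡ 144 (mod 259)
12^256 ≡ 144^2 = 20736 ≡ 16 (mod 259)
258 = 256 + 2 in binary powers of 2.
So 12^258 ≡ 16 · 144 ≡ 232 (mod 259).
Since 232 ≠ 1, base 12 is a Fermat witness: 259 is composite.

232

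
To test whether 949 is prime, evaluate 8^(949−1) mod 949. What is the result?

1

8^1 ≡ 8 (mod 949)
8^2 ≡ 8^2 = 64 ≡ 64 (mod 949)
8^4 ≡ 64^2 = 4096 ≡ 300 (mod 949)
8^8 ≡ 300^2 = 90000 ≡ 794 (mod 949)
8^16 ≡ 794^2 = 630436 ≡ 300 (mod 949)
8^32 ≡ 300^2 = 90000 ≡ 794 (mod 949)
8^64 ≡ 794^2 = 630436 ≡ 300 (mod 949)
8^128 ≡ 300^2 = 90000 ≡ 794 (mod 949)
8^256 ≡ 794^2 = 630436 ≡ 300 (mod 949)
8^512 ≡ 300^2 = 90000 ≡ 794 (mod 949)
948 = 512 + 256 + 128 + 32 + 16 + 4 in binary powers of 2.
So 8^948 ≡ 794 · 300 · 794 · 794 · 300 · 300 ≡ 1 (mod 949).
Since the result is 1, base 8 gives no evidence that 949 is composite.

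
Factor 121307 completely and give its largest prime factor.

121307 = 29 · 4183
4183 = 47 · 89
89 is prime.
So 121307 = 29 · 47 · 89; the largest prime factor is 89.

89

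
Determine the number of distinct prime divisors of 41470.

41470 = 2 · 20735
20735 = 5 · 4147
4147 = 11 · 377
377 = 13 · 29
41470 = 2 · 5 · 11 · 13 · 29, which has 5 distinct prime factors.

5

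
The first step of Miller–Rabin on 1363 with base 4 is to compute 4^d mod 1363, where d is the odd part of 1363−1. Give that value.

1363 − 1 = 1362 = 2^1 · 681, so d = 681.
4^1 ≡ 4 (mod 1363)
4^2 ≡ 4^2 = 16 ≡ 16 (mod 1363)
4^4 ≡ 16^2 = 256 ≡ 256 (mod 1363)
4^8 ≡ 256^2 = 65536 ≡ 112 (mod 1363)
4^16 ≡ 112^2 = 12544 ≡ 277 (mod 1363)
4^32 ≡ 277^2 = 76729 ≡ 401 (mod 1363)
4^64 ≡ 401^2 = 160801 ≡ 1330 (mod 1363)
4^128 ≡ 1330^2 = 1768900 ≡ 1089 (mod 1363)
4^256 ≡ 1089^2 = 1185921 ≡ 111 (mod 1363)
4^512 ≡ 111^2 = 12321 ≡ 54 (mod 1363)
681 = 512 + 128 + 32 + 8 + 1 in binary powers of 2.
So 4^681 ≡ 54 · 1089 · 401 · 112 · 4 ≡ 361 (mod 1363).
Squaring chain: 361; never reaches −1, so base 4 is a Miller–Rabin witness that 1363 is composite.

361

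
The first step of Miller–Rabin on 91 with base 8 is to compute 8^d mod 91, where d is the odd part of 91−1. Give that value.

91 − 1 = 90 = 2^1 · 45, so d = 45.
8^1 ≡ 8 (mod 91)
8^2 ≡ 8^2 = 64 ≡ 64 (mod 91)
8^4 ≡ 64^2 = 4096 ≡ 1 (mod 91)
8^8 ≡ 1^2 = 1 ≡ 1 (mod 91)
8^16 ≡ 1^2 = 1 ≡ 1 (mod 91)
8^32 ≡ 1^2 = 1 ≡ 1 (mod 91)
45 = 32 + 8 + 4 + 1 in binary powers of 2.
So 8^45 ≡ 1 · 1 · 1 · 8 ≡ 8 (mod 91).
Squaring chain: 8; never reaches −1, so base 8 is a Miller–Rabin witness that 91 is composite.

8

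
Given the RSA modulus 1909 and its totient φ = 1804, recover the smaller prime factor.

23

φ(n) = (p−1)(q−1) = n − (p+q) + 1, so p + q = 1909 − 1804 + 1 = 106.
p and q are the roots of t² − 106t + 1909 = 0.
Discriminant: 106² − 4·1909 = 11236 − 7636 = 3600; √3600 = 60.
q = (106 − 60)/2 = 23, p = (106 + 60)/2 = 83.
Check: 23 · 83 = 1909.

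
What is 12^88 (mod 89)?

12^1 ≡ 12 (mod 89)
12^2 ≡ 12^2 = 144 ≡ 55 (mod 89)
12^4 ≡ 55^2 = 3025 ≡ 88 (mod 89)
12^8 ≡ 88^2 = 7744 ≡ 1 (mod 89)
12^16 ≡ 1^2 = 1 ≡ 1 (mod 89)
12^32 ≡ 1^2 = 1 ≡ 1 (mod 89)
12^64 ≡ 1^2 = 1 ≡ 1 (mod 89)
88 = 64 + 16 + 8 in binary powers of 2.
So 12^88 ≡ 1 · 1 · 1 ≡ 1 (mod 89).
Since the result is 1, base 12 gives no evidence that 89 is composite.

1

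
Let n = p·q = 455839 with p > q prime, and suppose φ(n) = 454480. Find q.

φ(n) = (p−1)(q−1) = n − (p+q) + 1, so p + q = 455839 − 454480 + 1 = 1360.
p and q are the roots of t² − 1360t + 455839 = 0.
Discriminant: 1360² − 4·455839 = 1849600 − 1823356 = 26244; √26244 = 162.
q = (1360 − 162)/2 = 599, p = (1360 + 162)/2 = 761.
Check: 599 · 761 = 455839.

599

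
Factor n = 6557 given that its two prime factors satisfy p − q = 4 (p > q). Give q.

79

Since p = q + 4, we have 6557 = q(q + 4), so q² + 4q − 6557 = 0.
Discriminant: 4² + 4·6557 = 16 + 26228 = 26244; √26244 = 162.
q = (−4 + 162)/2 = 79, and p = q + 4 = 83.
Check: 79 · 83 = 6557.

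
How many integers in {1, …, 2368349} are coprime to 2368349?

Factor: 2368349 = 101 · 131 · 179.
φ(2368349) = (101−1) · (131−1) · (179−1) = 100 · 130 · 178 = 2314000.

2314000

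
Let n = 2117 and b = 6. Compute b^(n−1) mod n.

6^1 ≡ 6 (mod 2117)
6^2 ≡ 6^2 = 36 ≡ 36 (mod 2117)
6^4 ≡ 36^2 = 1296 ≡ 1296 (mod 2117)
6^8 ≡ 1296^2 = 1679616 ≡ 835 (mod 2117)
6^16 ≡ 835^2 = 697225 ≡ 732 (mod 2117)
6^32 ≡ 732^2 = 535824 ≡ 223 (mod 2117)
6^64 ≡ 223^2 = 49729 ≡ 1038 (mod 2117)
6^128 ≡ 1038^2 = 1077444 ≡ 2008 (mod 2117)
6^256 ≡ 2008^2 = 4032064 ≡ 1296 (mod 2117)
6^512 ≡ 1296^2 = 1679616 ≡ 835 (mod 2117)
6^1024 ≡ 835^2 = 697225 ≡ 732 (mod 2117)
6^2048 ≡ 732^2 = 535824 ≡ 223 (mod 2117)
2116 = 2048 + 64 + 4 in binary powers of 2.
So 6^2116 ≡ 223 · 1038 · 1296 ≡ 819 (mod 2117).
Since 819 ≠ 1, base 6 is a Fermat witness: 2117 is composite.

819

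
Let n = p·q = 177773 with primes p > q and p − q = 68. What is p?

Since p = q + 68, we have 177773 = q(q + 68), so q² + 68q − 177773 = 0.
Discriminant: 68² + 4·177773 = 4624 + 711092 = 715716; √715716 = 846.
q = (−68 + 846)/2 = 389, and p = q + 68 = 457.
Check: 389 · 457 = 177773.

457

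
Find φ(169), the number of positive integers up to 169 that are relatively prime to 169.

156

Factor: 169 = 13^2.
φ(169) = 13^1·(13−1) = 156.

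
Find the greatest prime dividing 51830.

51830 = 2 · 25915
25915 = 5 · 5183
5183 = 71 · 73
73 is prime.
So 51830 = 2 · 5 · 71 · 73; the largest prime factor is 73.

73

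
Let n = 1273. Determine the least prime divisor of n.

19

1273 is odd.
Digit sum 13, not divisible by 3.
Ends in 3: not divisible by 5.
7: 1273 = 7·181 + 6
11: 1273 = 11·115 + 8
13: 1273 = 13·97 + 12
17: 1273 = 17·74 + 15
19: 1273 = 19·67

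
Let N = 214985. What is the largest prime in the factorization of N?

214985 = 5 · 42997
42997 = 19 · 2263
2263 = 31 · 73
73 is prime.
So 214985 = 5 · 19 · 31 · 73; the largest prime factor is 73.

73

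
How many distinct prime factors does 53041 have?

3

53041 = 29 · 1829
1829 = 31 · 59
53041 = 29 · 31 · 59, which has 3 distinct prime factors.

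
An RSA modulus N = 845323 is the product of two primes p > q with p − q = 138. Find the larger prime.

Since p = q + 138, we have 845323 = q(q + 138), so q² + 138q − 845323 = 0.
Discriminant: 138² + 4·845323 = 19044 + 3381292 = 3400336; √3400336 = 1844.
q = (−138 + 1844)/2 = 853, and p = q + 138 = 991.
Check: 853 · 991 = 845323.

991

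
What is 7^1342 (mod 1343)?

722

7^1 ≡ 7 (mod 1343)
7^2 ≡ 7^2 = 49 ≡ 49 (mod 1343)
7^4 ≡ 49^2 = 2401 ≡ 1058 (mod 1343)
7^8 ≡ 1058^2 = 1119364 ≡ 645 (mod 1343)
7^16 ≡ 645^2 = 416025 ≡ 1038 (mod 1343)
7^32 ≡ 1038^2 = 1077444 ≡ 358 (mod 1343)
7^64 ≡ 358^2 = 128164 ≡ 579 (mod 1343)
7^128 ≡ 579^2 = 335241 ≡ 834 (mod 1343)
7^256 ≡ 834^2 = 695556 ≡ 1225 (mod 1343)
7^512 ≡ 1225^2 = 1500625 ≡ 494 (mod 1343)
7^1024 ≡ 494^2 = 244036 ≡ 953 (mod 1343)
1342 = 1024 + 256 + 32 + 16 + 8 + 4 + 2 in binary powers of 2.
So 7^1342 ≡ 953 · 1225 · 358 · 1038 · 645 · 1058 · 49 ≡ 722 (mod 1343).
Since 722 ≠ 1, base 7 is a Fermat witness: 1343 is composite.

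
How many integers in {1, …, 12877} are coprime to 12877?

12636

Factor: 12877 = 79 · 163.
φ(12877) = (79−1) · (163−1) = 78 · 162 = 12636.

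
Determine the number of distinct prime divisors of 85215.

85215 = 3 · 28405
28405 = 5 · 5681
5681 = 13 · 437
437 = 19 · 23
85215 = 3 · 5 · 13 · 19 · 23, which has 5 distinct prime factors.

5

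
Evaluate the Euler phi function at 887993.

Factor: 887993 = 43 · 107 · 193.
φ(887993) = (43−1) · (107−1) · (193−1) = 42 · 106 · 192 = 854784.

854784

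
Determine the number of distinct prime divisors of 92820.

6

92820 = 2^2 · 23205
23205 = 3 · 7735
7735 = 5 · 1547
1547 = 7 · 221
221 = 13 · 17
92820 = 2^2 · 3 · 5 · 7 · 13 · 17, which has 6 distinct prime factors.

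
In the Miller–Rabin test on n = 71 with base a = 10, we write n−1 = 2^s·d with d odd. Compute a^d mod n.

71 − 1 = 70 = 2^1 · 35, so d = 35.
10^1 ≡ 10 (mod 71)
10^2 ≡ 10^2 = 100 ≡ 29 (mod 71)
10^4 ≡ 29^2 = 841 ≡ 60 (mod 71)
10^8 ≡ 60^2 = 3600 ≡ 50 (mod 71)
10^16 ≡ 50^2 = 2500 ≡ 15 (mod 71)
10^32 ≡ 15^2 = 225 ≡ 12 (mod 71)
35 = 32 + 2 + 1 in binary powers of 2.
So 10^35 ≡ 12 · 29 · 10 ≡ 1 (mod 71).
Since 10^d ≡ 1 (mod 71), base 10 does not prove 71 composite.

1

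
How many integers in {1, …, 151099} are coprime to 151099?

136416

Factor: 151099 = 13 · 59 · 197.
φ(151099) = (13−1) · (59−1) · (197−1) = 12 · 58 · 196 = 136416.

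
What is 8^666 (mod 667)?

473

8^1 ≡ 8 (mod 667)
8^2 ≡ 8^2 = 64 ≡ 64 (mod 667)
8^4 ≡ 64^2 = 4096 ≡ 94 (mod 667)
8^8 ≡ 94^2 = 8836 ≡ 165 (mod 667)
8^16 ≡ 165^2 = 27225 ≡ 545 (mod 667)
8^32 ≡ 545^2 = 297025 ≡ 210 (mod 667)
8^64 ≡ 210^2 = 44100 ≡ 78 (mod 667)
8^128 ≡ 78^2 = 6084 ≡ 81 (mod 667)
8^256 ≡ 81^2 = 6561 ≡ 558 (mod 667)
8^512 ≡ 558^2 = 311364 ≡ 542 (mod 667)
666 = 512 + 128 + 16 + 8 + 2 in binary powers of 2.
So 8^666 ≡ 542 · 81 · 545 · 165 · 64 ≡ 473 (mod 667).
Since 473 ≠ 1, base 8 is a Fermat witness: 667 is composite.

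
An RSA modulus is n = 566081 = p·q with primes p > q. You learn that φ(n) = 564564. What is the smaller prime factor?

φ(n) = (p−1)(q−1) = n − (p+q) + 1, so p + q = 566081 − 564564 + 1 = 1518.
p and q are the roots of t² − 1518t + 566081 = 0.
Discriminant: 1518² − 4·566081 = 2304324 − 2264324 = 40000; √40000 = 200.
q = (1518 − 200)/2 = 659, p = (1518 + 200)/2 = 859.
Check: 659 · 859 = 566081.

659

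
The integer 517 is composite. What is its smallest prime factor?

517 is odd.
Digit sum 13, not divisible by 3.
Ends in 7: not divisible by 5.
7: 517 = 7·73 + 6
11: 517 = 11·47

11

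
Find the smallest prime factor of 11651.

11651 is odd.
Digit sum 14, not divisible by 3.
Ends in 1: not divisible by 5.
7: 11651 = 7·1664 + 3
11: 11651 = 11·1059 + 2
13: 11651 = 13·896 + 3
17: 11651 = 17·685 + 6
19: 11651 = 19·613 + 4
23: 11651 = 23·506 + 13
29: 11651 = 29·401 + 22
31: 11651 = 31·375 + 26
37: 11651 = 37·314 + 33
41: 11651 = 41·284 + 7
43: 11651 = 43·270 + 41
47: 11651 = 47·247 + 42
53: 11651 = 53·219 + 44
59: 11651 = 59·197 + 28
61: 11651 = 61·191

61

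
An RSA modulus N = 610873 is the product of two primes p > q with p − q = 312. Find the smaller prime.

Since p = q + 312, we have 610873 = q(q + 312), so q² + 312q − 610873 = 0.
Discriminant: 312² + 4·610873 = 97344 + 2443492 = 2540836; √2540836 = 1594.
q = (−312 + 1594)/2 = 641, and p = q + 312 = 953.
Check: 641 · 953 = 610873.

641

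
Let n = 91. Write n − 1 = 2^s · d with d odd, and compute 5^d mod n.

83

91 − 1 = 90 = 2^1 · 45, so d = 45.
5^1 ≡ 5 (mod 91)
5^2 ≡ 5^2 = 25 ≡ 25 (mod 91)
5^4 ≡ 25^2 = 625 ≡ 79 (mod 91)
5^8 ≡ 79^2 = 6241 ≡ 53 (mod 91)
5^16 ≡ 53^2 = 2809 ≡ 79 (mod 91)
5^32 ≡ 79^2 = 6241 ≡ 53 (mod 91)
45 = 32 + 8 + 4 + 1 in binary powers of 2.
So 5^45 ≡ 53 · 53 · 79 · 5 ≡ 83 (mod 91).
Squaring chain: 83; never reaches −1, so base 5 is a Miller–Rabin witness that 91 is composite.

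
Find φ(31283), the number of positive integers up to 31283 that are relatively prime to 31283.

25920

Factor: 31283 = 7 · 41 · 109.
φ(31283) = (7−1) · (41−1) · (109−1) = 6 · 40 · 108 = 25920.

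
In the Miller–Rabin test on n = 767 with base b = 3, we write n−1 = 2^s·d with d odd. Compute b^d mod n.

767 − 1 = 766 = 2^1 · 383, so d = 383.
3^1 ≡ 3 (mod 767)
3^2 ≡ 3^2 = 9 ≡ 9 (mod 767)
3^4 ≡ 9^2 = 81 ≡ 81 (mod 767)
3^8 ≡ 81^2 = 6561 ≡ 425 (mod 767)
3^16 ≡ 425^2 = 180625 ≡ 380 (mod 767)
3^32 ≡ 380^2 = 144400 ≡ 204 (mod 767)
3^64 ≡ 204^2 = 41616 ≡ 198 (mod 767)
3^128 ≡ 198^2 = 39204 ≡ 87 (mod 767)
3^256 ≡ 87^2 = 7569 ≡ 666 (mod 767)
383 = 256 + 64 + 32 + 16 + 8 + 4 + 2 + 1 in binary powers of 2.
So 3^383 ≡ 666 · 198 · 204 · 380 · 425 · 81 · 9 · 3 ≡ 139 (mod 767).
Squaring chain: 139; never reaches −1, so base 3 is a Miller–Rabin witness that 767 is composite.

139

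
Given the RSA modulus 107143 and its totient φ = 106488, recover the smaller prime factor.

307

φ(n) = (p−1)(q−1) = n − (p+q) + 1, so p + q = 107143 − 106488 + 1 = 656.
p and q are the roots of t² − 656t + 107143 = 0.
Discriminant: 656² − 4·107143 = 430336 − 428572 = 1764; √1764 = 42.
q = (656 − 42)/2 = 307, p = (656 + 42)/2 = 349.
Check: 307 · 349 = 107143.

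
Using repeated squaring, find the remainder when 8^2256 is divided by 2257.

1925

8^1 ≡ 8 (mod 2257)
8^2 ≡ 8^2 = 64 ≡ 64 (mod 2257)
8^4 ≡ 64^2 = 4096 ≡ 1839 (mod 2257)
8^8 ≡ 1839^2 = 3381921 ≡ 935 (mod 2257)
8^16 ≡ 935^2 = 874225 ≡ 766 (mod 2257)
8^32 ≡ 766^2 = 586756 ≡ 2193 (mod 2257)
8^64 ≡ 2193^2 = 4809249 ≡ 1839 (mod 2257)
8^128 ≡ 1839^2 = 3381921 ≡ 935 (mod 2257)
8^256 ≡ 935^2 = 874225 ≡ 766 (mod 2257)
8^512 ≡ 766^2 = 586756 ≡ 2193 (mod 2257)
8^1024 ≡ 2193^2 = 4809249 ≡ 1839 (mod 2257)
8^2048 ≡ 1839^2 = 3381921 ≡ 935 (mod 2257)
2256 = 2048 + 128 + 64 + 16 in binary powers of 2.
So 8^2256 ≡ 935 · 935 · 1839 · 766 ≡ 1925 (mod 2257).
Since 1925 ≠ 1, base 8 is a Fermat witness: 2257 is composite.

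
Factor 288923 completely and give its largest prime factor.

83

288923 = 59 · 4897
4897 = 59 · 83
83 is prime.
So 288923 = 59^2 · 83; the largest prime factor is 83.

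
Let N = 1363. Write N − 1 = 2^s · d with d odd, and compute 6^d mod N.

1363 − 1 = 1362 = 2^1 · 681, so d = 681.
6^1 ≡ 6 (mod 1363)
6^2 ≡ 6^2 = 36 ≡ 36 (mod 1363)
6^4 ≡ 36^2 = 1296 ≡ 1296 (mod 1363)
6^8 ≡ 1296^2 = 1679616 ≡ 400 (mod 1363)
6^16 ≡ 400^2 = 160000 ≡ 529 (mod 1363)
6^32 ≡ 529^2 = 279841 ≡ 426 (mod 1363)
6^64 ≡ 426^2 = 181476 ≡ 197 (mod 1363)
6^128 ≡ 197^2 = 38809 ≡ 645 (mod 1363)
6^256 ≡ 645^2 = 416025 ≡ 310 (mod 1363)
6^512 ≡ 310^2 = 96100 ≡ 690 (mod 1363)
681 = 512 + 128 + 32 + 8 + 1 in binary powers of 2.
So 6^681 ≡ 690 · 645 · 426 · 400 · 6 ≡ 486 (mod 1363).
Squaring chain: 486; never reaches −1, so base 6 is a Miller–Rabin witness that 1363 is composite.

486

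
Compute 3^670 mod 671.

3^1 ≡ 3 (mod 671)
3^2 ≡ 3^2 = 9 ≡ 9 (mod 671)
3^4 ≡ 9^2 = 81 ≡ 81 (mod 671)
3^8 ≡ 81^2 = 6561 ≡ 522 (mod 671)
3^16 ≡ 522^2 = 272484 ≡ 58 (mod 671)
3^32 ≡ 58^2 = 3364 ≡ 9 (mod 671)
3^64 ≡ 9^2 = 81 ≡ 81 (mod 671)
3^128 ≡ 81^2 = 6561 ≡ 522 (mod 671)
3^256 ≡ 522^2 = 272484 ≡ 58 (mod 671)
3^512 ≡ 58^2 = 3364 ≡ 9 (mod 671)
670 = 512 + 128 + 16 + 8 + 4 + 2 in binary powers of 2.
So 3^670 ≡ 9 · 522 · 58 · 522 · 81 · 9 ≡ 1 (mod 671).
Since the result is 1, base 3 gives no evidence that 671 is composite.

1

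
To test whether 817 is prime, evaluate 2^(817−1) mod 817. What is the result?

102

2^1 ≡ 2 (mod 817)
2^2 ≡ 2^2 = 4 ≡ 4 (mod 817)
2^4 ≡ 4^2 = 16 ≡ 16 (mod 817)
2^8 ≡ 16^2 = 256 ≡ 256 (mod 817)
2^16 ≡ 256^2 = 65536 ≡ 176 (mod 817)
2^32 ≡ 176^2 = 30976 ≡ 747 (mod 817)
2^64 ≡ 747^2 = 558009 ≡ 815 (mod 817)
2^128 ≡ 815^2 = 664225 ≡ 4 (mod 817)
2^256 ≡ 4^2 = 16 ≡ 16 (mod 817)
2^512 ≡ 16^2 = 256 ≡ 256 (mod 817)
816 = 512 + 256 + 32 + 16 in binary powers of 2.
So 2^816 ≡ 256 · 16 · 747 · 176 ≡ 102 (mod 817).
Since 102 ≠ 1, base 2 is a Fermat witness: 817 is composite.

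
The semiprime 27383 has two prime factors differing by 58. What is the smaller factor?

139

Since p = q + 58, we have 27383 = q(q + 58), so q² + 58q − 27383 = 0.
Discriminant: 58² + 4·27383 = 3364 + 109532 = 112896; √112896 = 336.
q = (−58 + 336)/2 = 139, and p = q + 58 = 197.
Check: 139 · 197 = 27383.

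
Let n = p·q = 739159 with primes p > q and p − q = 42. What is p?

Since p = q + 42, we have 739159 = q(q + 42), so q² + 42q − 739159 = 0.
Discriminant: 42² + 4·739159 = 1764 + 2956636 = 2958400; √2958400 = 1720.
q = (−42 + 1720)/2 = 839, and p = q + 42 = 881.
Check: 839 · 881 = 739159.

881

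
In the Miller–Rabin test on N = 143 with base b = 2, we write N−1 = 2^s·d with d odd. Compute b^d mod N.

46

143 − 1 = 142 = 2^1 · 71, so d = 71.
2^1 ≡ 2 (mod 143)
2^2 ≡ 2^2 = 4 ≡ 4 (mod 143)
2^4 ≡ 4^2 = 16 ≡ 16 (mod 143)
2^8 ≡ 16^2 = 256 ≡ 113 (mod 143)
2^16 ≡ 113^2 = 12769 ≡ 42 (mod 143)
2^32 ≡ 42^2 = 1764 ≡ 48 (mod 143)
2^64 ≡ 48^2 = 2304 ≡ 16 (mod 143)
71 = 64 + 4 + 2 + 1 in binary powers of 2.
So 2^71 ≡ 16 · 16 · 4 · 2 ≡ 46 (mod 143).
Squaring chain: 46; never reaches −1, so base 2 is a Miller–Rabin witness that 143 is composite.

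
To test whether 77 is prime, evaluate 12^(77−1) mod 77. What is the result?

23

12^1 ≡ 12 (mod 77)
12^2 ≡ 12^2 = 144 ≡ 67 (mod 77)
12^4 ≡ 67^2 = 4489 ≡ 23 (mod 77)
12^8 ≡ 23^2 = 529 ≡ 67 (mod 77)
12^16 ≡ 67^2 = 4489 ≡ 23 (mod 77)
12^32 ≡ 23^2 = 529 ≡ 67 (mod 77)
12^64 ≡ 67^2 = 4489 ≡ 23 (mod 77)
76 = 64 + 8 + 4 in binary powers of 2.
So 12^76 ≡ 23 · 67 · 23 ≡ 23 (mod 77).
Since 23 ≠ 1, base 12 is a Fermat witness: 77 is composite.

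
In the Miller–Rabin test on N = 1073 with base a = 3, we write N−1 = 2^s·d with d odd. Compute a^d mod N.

1073 − 1 = 1072 = 2^4 · 67, so d = 67.
3^1 ≡ 3 (mod 1073)
3^2 ≡ 3^2 = 9 ≡ 9 (mod 1073)
3^4 ≡ 9^2 = 81 ≡ 81 (mod 1073)
3^8 ≡ 81^2 = 6561 ≡ 123 (mod 1073)
3^16 ≡ 123^2 = 15129 ≡ 107 (mod 1073)
3^32 ≡ 107^2 = 11449 ≡ 719 (mod 1073)
3^64 ≡ 719^2 = 516961 ≡ 848 (mod 1073)
67 = 64 + 2 + 1 in binary powers of 2.
So 3^67 ≡ 848 · 9 · 3 ≡ 363 (mod 1073).
Squaring chain: 363 → 863 → 107 → 719; never reaches −1, so base 3 is a Miller–Rabin witness that 1073 is composite.

363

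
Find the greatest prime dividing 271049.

79

271049 = 47 · 5767
5767 = 73 · 79
79 is prime.
So 271049 = 47 · 73 · 79; the largest prime factor is 79.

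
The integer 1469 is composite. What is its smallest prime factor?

13

1469 is odd.
Digit sum 20, not divisible by 3.
Ends in 9: not divisible by 5.
7: 1469 = 7·209 + 6
11: 1469 = 11·133 + 6
13: 1469 = 13·113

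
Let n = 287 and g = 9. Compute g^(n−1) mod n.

9^1 ≡ 9 (mod 287)
9^2 ≡ 9^2 = 81 ≡ 81 (mod 287)
9^4 ≡ 81^2 = 6561 ≡ 247 (mod 287)
9^8 ≡ 247^2 = 61009 ≡ 165 (mod 287)
9^16 ≡ 165^2 = 27225 ≡ 247 (mod 287)
9^32 ≡ 247^2 = 61009 ≡ 165 (mod 287)
9^64 ≡ 165^2 = 27225 ≡ 247 (mod 287)
9^128 ≡ 247^2 = 61009 ≡ 165 (mod 287)
9^256 ≡ 165^2 = 27225 ≡ 247 (mod 287)
286 = 256 + 16 + 8 + 4 + 2 in binary powers of 2.
So 9^286 ≡ 247 · 247 · 165 · 247 · 81 ≡ 163 (mod 287).
Since 163 ≠ 1, base 9 is a Fermat witness: 287 is composite.

163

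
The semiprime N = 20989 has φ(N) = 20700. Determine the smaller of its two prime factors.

φ(n) = (p−1)(q−1) = n − (p+q) + 1, so p + q = 20989 − 20700 + 1 = 290.
p and q are the roots of t² − 290t + 20989 = 0.
Discriminant: 290² − 4·20989 = 84100 − 83956 = 144; √144 = 12.
q = (290 − 12)/2 = 139, p = (290 + 12)/2 = 151.
Check: 139 · 151 = 20989.

139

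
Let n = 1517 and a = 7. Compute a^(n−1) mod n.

7^1 ≡ 7 (mod 1517)
7^2 ≡ 7^2 = 49 ≡ 49 (mod 1517)
7^4 ≡ 49^2 = 2401 ≡ 884 (mod 1517)
7^8 ≡ 884^2 = 781456 ≡ 201 (mod 1517)
7^16 ≡ 201^2 = 40401 ≡ 959 (mod 1517)
7^32 ≡ 959^2 = 919681 ≡ 379 (mod 1517)
7^64 ≡ 379^2 = 143641 ≡ 1043 (mod 1517)
7^128 ≡ 1043^2 = 1087849 ≡ 160 (mod 1517)
7^256 ≡ 160^2 = 25600 ≡ 1328 (mod 1517)
7^512 ≡ 1328^2 = 1763584 ≡ 830 (mod 1517)
7^1024 ≡ 830^2 = 688900 ≡ 182 (mod 1517)
1516 = 1024 + 256 + 128 + 64 + 32 + 8 + 4 in binary powers of 2.
So 7^1516 ≡ 182 · 1328 · 160 · 1043 · 379 · 201 · 884 ≡ 107 (mod 1517).
Since 107 ≠ 1, base 7 is a Fermat witness: 1517 is composite.

107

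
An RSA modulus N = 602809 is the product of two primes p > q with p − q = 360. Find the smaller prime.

Since p = q + 360, we have 602809 = q(q + 360), so q² + 360q − 602809 = 0.
Discriminant: 360² + 4·602809 = 129600 + 2411236 = 2540836; √2540836 = 1594.
q = (−360 + 1594)/2 = 617, and p = q + 360 = 977.
Check: 617 · 977 = 602809.

617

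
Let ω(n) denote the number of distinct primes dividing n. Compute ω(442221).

442221 = 3 · 147407
147407 = 13 · 11339
11339 = 17 · 667
667 = 23 · 29
442221 = 3 · 13 · 17 · 23 · 29, which has 5 distinct prime factors.

5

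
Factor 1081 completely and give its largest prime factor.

1081 = 23 · 47
47 is prime.
So 1081 = 23 · 47; the largest prime factor is 47.

47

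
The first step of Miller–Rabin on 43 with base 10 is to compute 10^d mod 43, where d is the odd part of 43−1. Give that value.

43 − 1 = 42 = 2^1 · 21, so d = 21.
10^1 ≡ 10 (mod 43)
10^2 ≡ 10^2 = 100 ≡ 14 (mod 43)
10^4 ≡ 14^2 = 196 ≡ 24 (mod 43)
10^8 ≡ 24^2 = 576 ≡ 17 (mod 43)
10^16 ≡ 17^2 = 289 ≡ 31 (mod 43)
21 = 16 + 4 + 1 in binary powers of 2.
So 10^21 ≡ 31 · 24 · 10 ≡ 1 (mod 43).
Since 10^d ≡ 1 (mod 43), base 10 does not prove 43 composite.

1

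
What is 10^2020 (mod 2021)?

10^1 ≡ 10 (mod 2021)
10^2 ≡ 10^2 = 100 ≡ 100 (mod 2021)
10^4 ≡ 100^2 = 10000 ≡ 1916 (mod 2021)
10^8 ≡ 1916^2 = 3671056 ≡ 920 (mod 2021)
10^16 ≡ 920^2 = 846400 ≡ 1622 (mod 2021)
10^32 ≡ 1622^2 = 2630884 ≡ 1563 (mod 2021)
10^64 ≡ 1563^2 = 2442969 ≡ 1601 (mod 2021)
10^128 ≡ 1601^2 = 2563201 ≡ 573 (mod 2021)
10^256 ≡ 573^2 = 328329 ≡ 927 (mod 2021)
10^512 ≡ 927^2 = 859329 ≡ 404 (mod 2021)
10^1024 ≡ 404^2 = 163216 ≡ 1536 (mod 2021)
2020 = 1024 + 512 + 256 + 128 + 64 + 32 + 4 in binary powers of 2.
So 10^2020 ≡ 1536 · 404 · 927 · 573 · 1601 · 1563 · 1916 ≡ 1615 (mod 2021).
Since 1615 ≠ 1, base 10 is a Fermat witness: 2021 is composite.

1615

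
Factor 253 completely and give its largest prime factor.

253 = 11 · 23
23 is prime.
So 253 = 11 · 23; the largest prime factor is 23.

23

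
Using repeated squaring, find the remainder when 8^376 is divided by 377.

53

8^1 ≡ 8 (mod 377)
8^2 ≡ 8^2 = 64 ≡ 64 (mod 377)
8^4 ≡ 64^2 = 4096 ≡ 326 (mod 377)
8^8 ≡ 326^2 = 106276 ≡ 339 (mod 377)
8^16 ≡ 339^2 = 114921 ≡ 313 (mod 377)
8^32 ≡ 313^2 = 97969 ≡ 326 (mod 377)
8^64 ≡ 326^2 = 106276 ≡ 339 (mod 377)
8^128 ≡ 339^2 = 114921 ≡ 313 (mod 377)
8^256 ≡ 313^2 = 97969 ≡ 326 (mod 377)
376 = 256 + 64 + 32 + 16 + 8 in binary powers of 2.
So 8^376 ≡ 326 · 339 · 326 · 313 · 339 ≡ 53 (mod 377).
Since 53 ≠ 1, base 8 is a Fermat witness: 377 is composite.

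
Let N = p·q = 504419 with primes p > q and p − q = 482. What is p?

991

Since p = q + 482, we have 504419 = q(q + 482), so q² + 482q − 504419 = 0.
Discriminant: 482² + 4·504419 = 232324 + 2017676 = 2250000; √2250000 = 1500.
q = (−482 + 1500)/2 = 509, and p = q + 482 = 991.
Check: 509 · 991 = 504419.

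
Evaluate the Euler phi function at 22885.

17424

Factor: 22885 = 5 · 23 · 199.
φ(22885) = (5−1) · (23−1) · (199−1) = 4 · 22 · 198 = 17424.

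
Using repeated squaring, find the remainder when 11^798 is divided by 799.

332

11^1 ≡ 11 (mod 799)
11^2 ≡ 11^2 = 121 ≡ 121 (mod 799)
11^4 ≡ 121^2 = 14641 ≡ 259 (mod 799)
11^8 ≡ 259^2 = 67081 ≡ 764 (mod 799)
11^16 ≡ 764^2 = 583696 ≡ 426 (mod 799)
11^32 ≡ 426^2 = 181476 ≡ 103 (mod 799)
11^64 ≡ 103^2 = 10609 ≡ 222 (mod 799)
11^128 ≡ 222^2 = 49284 ≡ 545 (mod 799)
11^256 ≡ 545^2 = 297025 ≡ 596 (mod 799)
11^512 ≡ 596^2 = 355216 ≡ 460 (mod 799)
798 = 512 + 256 + 16 + 8 + 4 + 2 in binary powers of 2.
So 11^798 ≡ 460 · 596 · 426 · 764 · 259 · 121 ≡ 332 (mod 799).
Since 332 ≠ 1, base 11 is a Fermat witness: 799 is composite.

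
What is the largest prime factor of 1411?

1411 = 17 · 83
83 is prime.
So 1411 = 17 · 83; the largest prime factor is 83.

83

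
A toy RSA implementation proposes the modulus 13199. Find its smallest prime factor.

13199 is odd.
Digit sum 23, not divisible by 3.
Ends in 9: not divisible by 5.
7: 13199 = 7·1885 + 4
11: 13199 = 11·1199 + 10
13: 13199 = 13·1015 + 4
17: 13199 = 17·776 + 7
19: 13199 = 19·694 + 13
23: 13199 = 23·573 + 20
29: 13199 = 29·455 + 4
31: 13199 = 31·425 + 24
37: 13199 = 37·356 + 27
41: 13199 = 41·321 + 38
43: 13199 = 43·306 + 41
47: 13199 = 47·280 + 39
53: 13199 = 53·249 + 2
59: 13199 = 59·223 + 42
61: 13199 = 61·216 + 23
67: 13199 = 67·197

67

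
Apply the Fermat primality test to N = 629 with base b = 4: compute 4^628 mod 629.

562

4^1 ≡ 4 (mod 629)
4^2 ≡ 4^2 = 16 ≡ 16 (mod 629)
4^4 ≡ 16^2 = 256 ≡ 256 (mod 629)
4^8 ≡ 256^2 = 65536 ≡ 120 (mod 629)
4^16 ≡ 120^2 = 14400 ≡ 562 (mod 629)
4^32 ≡ 562^2 = 315844 ≡ 86 (mod 629)
4^64 ≡ 86^2 = 7396 ≡ 477 (mod 629)
4^128 ≡ 477^2 = 227529 ≡ 460 (mod 629)
4^256 ≡ 460^2 = 211600 ≡ 256 (mod 629)
4^512 ≡ 256^2 = 65536 ≡ 120 (mod 629)
628 = 512 + 64 + 32 + 16 + 4 in binary powers of 2.
So 4^628 ≡ 120 · 477 · 86 · 562 · 256 ≡ 562 (mod 629).
Since 562 ≠ 1, base 4 is a Fermat witness: 629 is composite.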